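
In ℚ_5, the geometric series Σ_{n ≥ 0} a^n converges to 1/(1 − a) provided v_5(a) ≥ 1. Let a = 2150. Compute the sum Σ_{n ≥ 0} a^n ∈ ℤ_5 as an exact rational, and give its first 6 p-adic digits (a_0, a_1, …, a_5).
Σ a^n = 1/(1 − a) = -1/2149;  first 6 digits = (1, 0, 1, 2, 4, 4)

v_5(a) = 2 ≥ 1, so the series converges in ℤ_5 to 1/(1 − a) = 1/(1 − 2150) = -1/2149. Expand this rational in ℤ_5: compute digits iteratively via d_i = x_i mod 5, x_{i+1} = (x_i − d_i)/5. The first 6 digits are (1, 0, 1, 2, 4, 4).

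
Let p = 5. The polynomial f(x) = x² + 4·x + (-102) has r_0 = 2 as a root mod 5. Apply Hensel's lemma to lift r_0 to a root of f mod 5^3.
r_2 = 57 (mod 125)

Hensel: r_{i+1} = r_i − f(r_i)·(f′(r_i))^{-1} mod 5^{i+2}, f′(x) = 2x + 4. Iterate:
  r_0 = 2 (mod 5)
  r_1 = 7 (mod 25)
  r_2 = 57 (mod 125)
Final: r = 57 satisfies f(r) ≡ 0 mod 5^3.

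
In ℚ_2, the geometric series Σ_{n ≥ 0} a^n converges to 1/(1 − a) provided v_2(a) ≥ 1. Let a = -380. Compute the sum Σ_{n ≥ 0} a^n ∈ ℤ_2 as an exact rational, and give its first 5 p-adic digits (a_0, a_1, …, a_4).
Σ a^n = 1/(1 − a) = 1/381;  first 5 digits = (1, 0, 1, 0, 1)

v_2(a) = 2 ≥ 1, so the series converges in ℤ_2 to 1/(1 − a) = 1/(1 − (-380)) = 1/381. Expand this rational in ℤ_2: compute digits iteratively via d_i = x_i mod 2, x_{i+1} = (x_i − d_i)/2. The first 5 digits are (1, 0, 1, 0, 1).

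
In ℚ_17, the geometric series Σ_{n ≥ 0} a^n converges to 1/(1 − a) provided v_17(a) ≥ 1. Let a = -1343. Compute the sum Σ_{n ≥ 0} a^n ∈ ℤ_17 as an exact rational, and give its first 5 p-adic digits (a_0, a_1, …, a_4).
Σ a^n = 1/(1 − a) = 1/1344;  first 5 digits = (1, 6, 14, 4, 8)

v_17(a) = 1 ≥ 1, so the series converges in ℤ_17 to 1/(1 − a) = 1/(1 − (-1343)) = 1/1344. Expand this rational in ℤ_17: compute digits iteratively via d_i = x_i mod 17, x_{i+1} = (x_i − d_i)/17. The first 5 digits are (1, 6, 14, 4, 8).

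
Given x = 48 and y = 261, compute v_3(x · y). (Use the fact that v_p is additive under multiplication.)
v_3(12528) = 3

v_p(x) = 1 (factor: 48 = 3^1 · 16); v_p(y) = 2 (factor: 261 = 3^2 · 29). Additivity: v_p(xy) = v_p(x) + v_p(y) = 1 + 2 = 3. (Direct check: xy = 12528 = 3^3 · (464).)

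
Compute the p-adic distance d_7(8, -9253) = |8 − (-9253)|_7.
d_7(8, -9253) = 1/343

Step 1 — x − y = 8 − (-9253) = 9261. Step 2 — v_7(9261) = 3 (factor: 9261 = (7^3 · 27); the sign does not affect v_p). Step 3 — |x − y|_7 = 7^{-3} = 1/343.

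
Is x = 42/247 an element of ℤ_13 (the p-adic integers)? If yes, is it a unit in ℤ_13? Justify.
x ∉ ℤ_13 (v_13(x) = -1 < 0)

ℤ_13 = {x ∈ ℚ_13 : v_13(x) ≥ 0} and ℤ_13^× = {x ∈ ℤ_13 : v_13(x) = 0}. Here v_13(42/247) = v_13(num) − v_13(den) = -1; compare against these criteria.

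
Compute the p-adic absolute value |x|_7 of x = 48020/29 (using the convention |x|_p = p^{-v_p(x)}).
|48020/29|_7 = 1/2401

Step 1 — compute v_7(x) by factoring powers of 7 out of the numerator and denominator: v_7(48020/29) = 4. Step 2 — apply |x|_p = p^{-v_p(x)} = 7^{-4} = 1/2401.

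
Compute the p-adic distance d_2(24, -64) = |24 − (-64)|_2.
d_2(24, -64) = 1/8

Step 1 — x − y = 24 − (-64) = 88. Step 2 — v_2(88) = 3 (factor: 88 = (2^3 · 11); the sign does not affect v_p). Step 3 — |x − y|_2 = 2^{-3} = 1/8.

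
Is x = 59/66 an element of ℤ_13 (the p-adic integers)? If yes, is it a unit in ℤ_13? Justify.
x ∈ ℤ_13^× (unit); v_13(x) = 0

ℤ_13 = {x ∈ ℚ_13 : v_13(x) ≥ 0} and ℤ_13^× = {x ∈ ℤ_13 : v_13(x) = 0}. Here v_13(59/66) = v_13(num) − v_13(den) = 0; compare against these criteria.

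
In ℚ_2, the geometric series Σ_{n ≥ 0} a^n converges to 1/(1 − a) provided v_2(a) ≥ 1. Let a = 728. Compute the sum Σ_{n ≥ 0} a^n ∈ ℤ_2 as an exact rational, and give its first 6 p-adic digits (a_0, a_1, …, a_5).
Σ a^n = 1/(1 − a) = -1/727;  first 6 digits = (1, 0, 0, 1, 1, 0)

v_2(a) = 3 ≥ 1, so the series converges in ℤ_2 to 1/(1 − a) = 1/(1 − 728) = -1/727. Expand this rational in ℤ_2: compute digits iteratively via d_i = x_i mod 2, x_{i+1} = (x_i − d_i)/2. The first 6 digits are (1, 0, 0, 1, 1, 0).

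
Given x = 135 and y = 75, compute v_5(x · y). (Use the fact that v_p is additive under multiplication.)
v_5(10125) = 3

v_p(x) = 1 (factor: 135 = 5^1 · 27); v_p(y) = 2 (factor: 75 = 5^2 · 3). Additivity: v_p(xy) = v_p(x) + v_p(y) = 1 + 2 = 3. (Direct check: xy = 10125 = 5^3 · (81).)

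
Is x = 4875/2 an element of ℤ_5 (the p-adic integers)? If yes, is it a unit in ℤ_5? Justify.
x ∈ ℤ_5 but not a unit; v_5(x) = 3 > 0

ℤ_5 = {x ∈ ℚ_5 : v_5(x) ≥ 0} and ℤ_5^× = {x ∈ ℤ_5 : v_5(x) = 0}. Here v_5(4875/2) = v_5(num) − v_5(den) = 3; compare against these criteria.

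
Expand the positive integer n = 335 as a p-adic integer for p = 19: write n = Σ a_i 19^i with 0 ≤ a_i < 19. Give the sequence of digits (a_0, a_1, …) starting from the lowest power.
(a_0, a_1, …) = (12, 17)

Repeated division by 19 gives the digits low-to-high: 335 = 12 + 17·19^1. Digit sequence: (12, 17).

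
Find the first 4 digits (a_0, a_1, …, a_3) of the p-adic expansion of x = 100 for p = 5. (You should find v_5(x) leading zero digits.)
(a_0, …, a_3) = (0, 0, 4, 0)

v_5(100) = 2, so a_0 = ... = a_1 = 0. Factor out: x = 5^2 · u with u = 4 a unit in ℤ_5. Expand u iteratively via a_{v+i} = u_i mod 5, u_{i+1} = (u_i − a_{v+i})/5:
  u_0 = 4;  a_2 = 4;  u_1 = (u_0 − 4)/5 = 0
  u_1 = 0;  a_3 = 0;  u_2 = (u_1 − 0)/5 = 0
Digits: (0, 0, 4, 0).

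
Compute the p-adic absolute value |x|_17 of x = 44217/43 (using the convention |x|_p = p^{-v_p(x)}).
|44217/43|_17 = 1/4913

Step 1 — compute v_17(x) by factoring powers of 17 out of the numerator and denominator: v_17(44217/43) = 3. Step 2 — apply |x|_p = p^{-v_p(x)} = 17^{-3} = 1/4913.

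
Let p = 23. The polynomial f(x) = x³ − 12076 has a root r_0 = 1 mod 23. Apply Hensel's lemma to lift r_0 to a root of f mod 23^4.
r_3 = 82847 (mod 279841)

Hensel: r_{i+1} = r_i − f(r_i)/f′(r_i) mod 23^{i+2}, where f′(x) = 3x². Iterate:
  r_0 = 1 (mod 23)
  r_1 = 323 (mod 529)
  r_2 = 9845 (mod 12167)
  r_3 = 82847 (mod 279841)
Final: r = 82847 with f(r) ≡ 0 mod 23^4.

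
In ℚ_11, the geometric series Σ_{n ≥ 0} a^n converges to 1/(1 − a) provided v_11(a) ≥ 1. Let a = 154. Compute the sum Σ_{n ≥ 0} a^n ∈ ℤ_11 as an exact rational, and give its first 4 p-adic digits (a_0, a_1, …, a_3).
Σ a^n = 1/(1 − a) = -1/153;  first 4 digits = (1, 3, 10, 0)

v_11(a) = 1 ≥ 1, so the series converges in ℤ_11 to 1/(1 − a) = 1/(1 − 154) = -1/153. Expand this rational in ℤ_11: compute digits iteratively via d_i = x_i mod 11, x_{i+1} = (x_i − d_i)/11. The first 4 digits are (1, 3, 10, 0).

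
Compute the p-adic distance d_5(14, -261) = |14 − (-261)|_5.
d_5(14, -261) = 1/25

Step 1 — x − y = 14 − (-261) = 275. Step 2 — v_5(275) = 2 (factor: 275 = (5^2 · 11); the sign does not affect v_p). Step 3 — |x − y|_5 = 5^{-2} = 1/25.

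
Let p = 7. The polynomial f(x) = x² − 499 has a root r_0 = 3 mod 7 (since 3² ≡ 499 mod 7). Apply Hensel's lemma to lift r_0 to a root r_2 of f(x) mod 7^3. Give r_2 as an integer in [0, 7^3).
r_2 = 199 (mod 343)

Hensel's recurrence: r_{i+1} = r_i − f(r_i)·(f′(r_i))^{-1} mod 7^{i+2}, with f′(x) = 2x. Iterate:
  r_0 = 3 (mod 7)
  r_1 = 3 (mod 49)
  r_2 = 199 (mod 343)
Final: r_2 = 199, and one checks f(r_2) ≡ 0 mod 7^3.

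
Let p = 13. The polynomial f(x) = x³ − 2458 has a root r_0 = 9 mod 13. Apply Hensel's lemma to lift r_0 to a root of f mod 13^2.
r_1 = 126 (mod 169)

Hensel: r_{i+1} = r_i − f(r_i)/f′(r_i) mod 13^{i+2}, where f′(x) = 3x². Iterate:
  r_0 = 9 (mod 13)
  r_1 = 126 (mod 169)
Final: r = 126 with f(r) ≡ 0 mod 13^2.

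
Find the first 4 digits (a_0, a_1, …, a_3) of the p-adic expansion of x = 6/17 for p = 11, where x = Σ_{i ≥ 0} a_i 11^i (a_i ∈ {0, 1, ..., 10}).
(a_0, …, a_3) = (1, 9, 5, 4)

v_11(6/17) = 0 (numerator and denominator both coprime to 11), so x ∈ ℤ_11^×. Compute digits iteratively via a_i = x_i mod 11, x_{i+1} = (x_i − a_i)/11, with x_0 = x:
  x_0 = 6/17;  a_0 = 1;  x_1 = (x_0 − 1)/11 = -1/17
  x_1 = -1/17;  a_1 = 9;  x_2 = (x_1 − 9)/11 = -14/17
  x_2 = -14/17;  a_2 = 5;  x_3 = (x_2 − 5)/11 = -9/17
  x_3 = -9/17;  a_3 = 4;  x_4 = (x_3 − 4)/11 = -7/17
Digits: (1, 9, 5, 4).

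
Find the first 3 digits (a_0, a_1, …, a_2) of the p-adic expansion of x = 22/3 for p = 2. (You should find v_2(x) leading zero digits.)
(a_0, …, a_2) = (0, 1, 0)

v_2(22/3) = 1, so a_0 = ... = a_0 = 0. Factor out: x = 2^1 · u with u = 11/3 a unit in ℤ_2. Expand u iteratively via a_{v+i} = u_i mod 2, u_{i+1} = (u_i − a_{v+i})/2:
  u_0 = 11/3;  a_1 = 1;  u_1 = (u_0 − 1)/2 = 4/3
  u_1 = 4/3;  a_2 = 0;  u_2 = (u_1 − 0)/2 = 2/3
Digits: (0, 1, 0).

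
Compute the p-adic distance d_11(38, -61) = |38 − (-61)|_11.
d_11(38, -61) = 1/11

Step 1 — x − y = 38 − (-61) = 99. Step 2 — v_11(99) = 1 (factor: 99 = (11^1 · 9); the sign does not affect v_p). Step 3 — |x − y|_11 = 11^{-1} = 1/11.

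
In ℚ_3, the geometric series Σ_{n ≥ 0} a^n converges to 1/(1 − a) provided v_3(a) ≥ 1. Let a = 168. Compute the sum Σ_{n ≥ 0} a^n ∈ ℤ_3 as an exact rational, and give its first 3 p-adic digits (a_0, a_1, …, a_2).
Σ a^n = 1/(1 − a) = -1/167;  first 3 digits = (1, 2, 1)

v_3(a) = 1 ≥ 1, so the series converges in ℤ_3 to 1/(1 − a) = 1/(1 − 168) = -1/167. Expand this rational in ℤ_3: compute digits iteratively via d_i = x_i mod 3, x_{i+1} = (x_i − d_i)/3. The first 3 digits are (1, 2, 1).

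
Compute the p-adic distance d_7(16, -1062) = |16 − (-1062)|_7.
d_7(16, -1062) = 1/49

Step 1 — x − y = 16 − (-1062) = 1078. Step 2 — v_7(1078) = 2 (factor: 1078 = (7^2 · 22); the sign does not affect v_p). Step 3 — |x − y|_7 = 7^{-2} = 1/49.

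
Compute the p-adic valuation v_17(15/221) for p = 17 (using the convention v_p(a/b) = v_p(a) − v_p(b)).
v_17(15/221) = -1

Factor powers of 17 from the numerator and denominator of the reduced fraction: 15 = 17^0 · 15 and 221 = 17^1 · 13. Apply v_p(a/b) = v_p(a) − v_p(b): v_17(15/221) = 0 − 1 = -1.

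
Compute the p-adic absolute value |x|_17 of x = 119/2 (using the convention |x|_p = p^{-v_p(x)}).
|119/2|_17 = 1/17

Step 1 — compute v_17(x) by factoring powers of 17 out of the numerator and denominator: v_17(119/2) = 1. Step 2 — apply |x|_p = p^{-v_p(x)} = 17^{-1} = 1/17.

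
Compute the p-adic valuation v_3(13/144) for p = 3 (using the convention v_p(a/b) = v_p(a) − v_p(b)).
v_3(13/144) = -2

Factor powers of 3 from the numerator and denominator of the reduced fraction: 13 = 3^0 · 13 and 144 = 3^2 · 16. Apply v_p(a/b) = v_p(a) − v_p(b): v_3(13/144) = 0 − 2 = -2.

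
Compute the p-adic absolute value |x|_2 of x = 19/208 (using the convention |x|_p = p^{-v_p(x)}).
|19/208|_2 = 16

Step 1 — compute v_2(x) by factoring powers of 2 out of the numerator and denominator: v_2(19/208) = -4. Step 2 — apply |x|_p = p^{-v_p(x)} = 2^{4} = 16.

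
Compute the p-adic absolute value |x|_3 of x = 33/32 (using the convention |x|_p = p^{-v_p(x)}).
|33/32|_3 = 1/3

Step 1 — compute v_3(x) by factoring powers of 3 out of the numerator and denominator: v_3(33/32) = 1. Step 2 — apply |x|_p = p^{-v_p(x)} = 3^{-1} = 1/3.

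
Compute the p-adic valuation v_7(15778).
v_7(15778) = 3

v_7(n) is the largest exponent k such that 7^k divides n. Factor out: 15778 = 7^3 · 46. (Sign doesn't affect v_p.) So v_7(15778) = 3.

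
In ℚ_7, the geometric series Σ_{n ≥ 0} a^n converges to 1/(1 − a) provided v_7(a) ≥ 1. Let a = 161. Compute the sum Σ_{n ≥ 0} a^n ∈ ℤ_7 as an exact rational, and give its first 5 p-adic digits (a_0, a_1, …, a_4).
Σ a^n = 1/(1 − a) = -1/160;  first 5 digits = (1, 2, 0, 0, 1)

v_7(a) = 1 ≥ 1, so the series converges in ℤ_7 to 1/(1 − a) = 1/(1 − 161) = -1/160. Expand this rational in ℤ_7: compute digits iteratively via d_i = x_i mod 7, x_{i+1} = (x_i − d_i)/7. The first 5 digits are (1, 2, 0, 0, 1).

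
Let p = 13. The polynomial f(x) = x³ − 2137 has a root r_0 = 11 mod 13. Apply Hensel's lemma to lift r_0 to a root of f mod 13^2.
r_1 = 50 (mod 169)

Hensel: r_{i+1} = r_i − f(r_i)/f′(r_i) mod 13^{i+2}, where f′(x) = 3x². Iterate:
  r_0 = 11 (mod 13)
  r_1 = 50 (mod 169)
Final: r = 50 with f(r) ≡ 0 mod 13^2.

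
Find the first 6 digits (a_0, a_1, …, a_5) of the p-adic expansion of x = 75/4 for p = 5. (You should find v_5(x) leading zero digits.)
(a_0, …, a_5) = (0, 0, 2, 1, 1, 1)

v_5(75/4) = 2, so a_0 = ... = a_1 = 0. Factor out: x = 5^2 · u with u = 3/4 a unit in ℤ_5. Expand u iteratively via a_{v+i} = u_i mod 5, u_{i+1} = (u_i − a_{v+i})/5:
  u_0 = 3/4;  a_2 = 2;  u_1 = (u_0 − 2)/5 = -1/4
  u_1 = -1/4;  a_3 = 1;  u_2 = (u_1 − 1)/5 = -1/4
  u_2 = -1/4;  a_4 = 1;  u_3 = (u_2 − 1)/5 = -1/4
  u_3 = -1/4;  a_5 = 1;  u_4 = (u_3 − 1)/5 = -1/4
Digits: (0, 0, 2, 1, 1, 1).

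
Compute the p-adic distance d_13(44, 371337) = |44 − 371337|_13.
d_13(44, 371337) = 1/371293

Step 1 — x − y = 44 − 371337 = -371293. Step 2 — v_13(-371293) = 5 (factor: -371293 = −(13^5 · 1); the sign does not affect v_p). Step 3 — |x − y|_13 = 13^{-5} = 1/371293.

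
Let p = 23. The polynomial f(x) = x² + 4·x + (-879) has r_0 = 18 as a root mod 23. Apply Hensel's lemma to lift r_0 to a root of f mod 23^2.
r_1 = 202 (mod 529)

Hensel: r_{i+1} = r_i − f(r_i)·(f′(r_i))^{-1} mod 23^{i+2}, f′(x) = 2x + 4. Iterate:
  r_0 = 18 (mod 23)
  r_1 = 202 (mod 529)
Final: r = 202 satisfies f(r) ≡ 0 mod 23^2.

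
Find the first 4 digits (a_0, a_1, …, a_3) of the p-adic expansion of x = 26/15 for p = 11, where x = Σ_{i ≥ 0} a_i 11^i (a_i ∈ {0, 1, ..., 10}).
(a_0, …, a_3) = (1, 3, 10, 2)

v_11(26/15) = 0 (numerator and denominator both coprime to 11), so x ∈ ℤ_11^×. Compute digits iteratively via a_i = x_i mod 11, x_{i+1} = (x_i − a_i)/11, with x_0 = x:
  x_0 = 26/15;  a_0 = 1;  x_1 = (x_0 − 1)/11 = 1/15
  x_1 = 1/15;  a_1 = 3;  x_2 = (x_1 − 3)/11 = -4/15
  x_2 = -4/15;  a_2 = 10;  x_3 = (x_2 − 10)/11 = -14/15
  x_3 = -14/15;  a_3 = 2;  x_4 = (x_3 − 2)/11 = -4/15
Digits: (1, 3, 10, 2).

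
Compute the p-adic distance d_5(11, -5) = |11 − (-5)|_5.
d_5(11, -5) = 1

Step 1 — x − y = 11 − (-5) = 16. Step 2 — v_5(16) = 0 (factor: 16 = (5^0 · 16); the sign does not affect v_p). Step 3 — |x − y|_5 = 5^{0} = 1.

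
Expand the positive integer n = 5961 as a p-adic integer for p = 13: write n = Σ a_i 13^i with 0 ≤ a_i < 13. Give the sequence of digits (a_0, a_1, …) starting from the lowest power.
(a_0, a_1, …) = (7, 3, 9, 2)

Repeated division by 13 gives the digits low-to-high: 5961 = 7 + 3·13^1 + 9·13^2 + 2·13^3. Digit sequence: (7, 3, 9, 2).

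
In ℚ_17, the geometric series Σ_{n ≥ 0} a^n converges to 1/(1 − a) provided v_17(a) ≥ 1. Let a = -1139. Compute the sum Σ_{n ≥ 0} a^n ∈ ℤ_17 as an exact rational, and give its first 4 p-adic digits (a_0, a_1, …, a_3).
Σ a^n = 1/(1 − a) = 1/1140;  first 4 digits = (1, 1, 14, 9)

v_17(a) = 1 ≥ 1, so the series converges in ℤ_17 to 1/(1 − a) = 1/(1 − (-1139)) = 1/1140. Expand this rational in ℤ_17: compute digits iteratively via d_i = x_i mod 17, x_{i+1} = (x_i − d_i)/17. The first 4 digits are (1, 1, 14, 9).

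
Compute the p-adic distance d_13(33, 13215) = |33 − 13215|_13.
d_13(33, 13215) = 1/2197

Step 1 — x − y = 33 − 13215 = -13182. Step 2 — v_13(-13182) = 3 (factor: -13182 = −(13^3 · 6); the sign does not affect v_p). Step 3 — |x − y|_13 = 13^{-3} = 1/2197.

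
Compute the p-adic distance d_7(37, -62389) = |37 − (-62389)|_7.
d_7(37, -62389) = 1/2401

Step 1 — x − y = 37 − (-62389) = 62426. Step 2 — v_7(62426) = 4 (factor: 62426 = (7^4 · 26); the sign does not affect v_p). Step 3 — |x − y|_7 = 7^{-4} = 1/2401.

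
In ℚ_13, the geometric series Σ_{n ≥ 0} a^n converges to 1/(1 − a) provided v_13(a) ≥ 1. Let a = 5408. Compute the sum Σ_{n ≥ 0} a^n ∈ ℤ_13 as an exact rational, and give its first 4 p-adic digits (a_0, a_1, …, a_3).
Σ a^n = 1/(1 − a) = -1/5407;  first 4 digits = (1, 0, 6, 2)

v_13(a) = 2 ≥ 1, so the series converges in ℤ_13 to 1/(1 − a) = 1/(1 − 5408) = -1/5407. Expand this rational in ℤ_13: compute digits iteratively via d_i = x_i mod 13, x_{i+1} = (x_i − d_i)/13. The first 4 digits are (1, 0, 6, 2).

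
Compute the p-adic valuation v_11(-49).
v_11(-49) = 0

v_11(n) is the largest exponent k such that 11^k divides n. Factor out: -49 = -11^0 · 49. (Sign doesn't affect v_p.) So v_11(-49) = 0.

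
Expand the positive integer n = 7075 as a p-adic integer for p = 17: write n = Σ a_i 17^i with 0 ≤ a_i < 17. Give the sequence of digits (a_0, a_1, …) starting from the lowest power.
(a_0, a_1, …) = (3, 8, 7, 1)

Repeated division by 17 gives the digits low-to-high: 7075 = 3 + 8·17^1 + 7·17^2 + 1·17^3. Digit sequence: (3, 8, 7, 1).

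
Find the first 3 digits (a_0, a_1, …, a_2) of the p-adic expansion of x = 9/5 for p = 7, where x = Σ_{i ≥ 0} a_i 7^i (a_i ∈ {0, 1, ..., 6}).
(a_0, …, a_2) = (6, 5, 2)

v_7(9/5) = 0 (numerator and denominator both coprime to 7), so x ∈ ℤ_7^×. Compute digits iteratively via a_i = x_i mod 7, x_{i+1} = (x_i − a_i)/7, with x_0 = x:
  x_0 = 9/5;  a_0 = 6;  x_1 = (x_0 − 6)/7 = -3/5
  x_1 = -3/5;  a_1 = 5;  x_2 = (x_1 − 5)/7 = -4/5
  x_2 = -4/5;  a_2 = 2;  x_3 = (x_2 − 2)/7 = -2/5
Digits: (6, 5, 2).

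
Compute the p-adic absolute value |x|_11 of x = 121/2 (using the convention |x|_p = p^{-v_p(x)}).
|121/2|_11 = 1/121

Step 1 — compute v_11(x) by factoring powers of 11 out of the numerator and denominator: v_11(121/2) = 2. Step 2 — apply |x|_p = p^{-v_p(x)} = 11^{-2} = 1/121.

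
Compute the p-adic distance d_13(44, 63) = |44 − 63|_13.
d_13(44, 63) = 1

Step 1 — x − y = 44 − 63 = -19. Step 2 — v_13(-19) = 0 (factor: -19 = −(13^0 · 19); the sign does not affect v_p). Step 3 — |x − y|_13 = 13^{0} = 1.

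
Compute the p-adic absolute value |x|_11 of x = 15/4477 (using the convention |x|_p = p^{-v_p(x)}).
|15/4477|_11 = 121

Step 1 — compute v_11(x) by factoring powers of 11 out of the numerator and denominator: v_11(15/4477) = -2. Step 2 — apply |x|_p = p^{-v_p(x)} = 11^{2} = 121.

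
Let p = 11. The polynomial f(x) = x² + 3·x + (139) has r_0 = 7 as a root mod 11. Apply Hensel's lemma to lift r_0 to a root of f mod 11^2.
r_1 = 73 (mod 121)

Hensel: r_{i+1} = r_i − f(r_i)·(f′(r_i))^{-1} mod 11^{i+2}, f′(x) = 2x + 3. Iterate:
  r_0 = 7 (mod 11)
  r_1 = 73 (mod 121)
Final: r = 73 satisfies f(r) ≡ 0 mod 11^2.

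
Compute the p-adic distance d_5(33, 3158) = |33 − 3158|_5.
d_5(33, 3158) = 1/3125

Step 1 — x − y = 33 − 3158 = -3125. Step 2 — v_5(-3125) = 5 (factor: -3125 = −(5^5 · 1); the sign does not affect v_p). Step 3 — |x − y|_5 = 5^{-5} = 1/3125.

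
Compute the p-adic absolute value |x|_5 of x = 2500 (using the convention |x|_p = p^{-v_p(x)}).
|2500|_5 = 1/625

Step 1 — compute v_5(x) by factoring powers of 5 out of the numerator and denominator: v_5(2500) = 4. Step 2 — apply |x|_p = p^{-v_p(x)} = 5^{-4} = 1/625.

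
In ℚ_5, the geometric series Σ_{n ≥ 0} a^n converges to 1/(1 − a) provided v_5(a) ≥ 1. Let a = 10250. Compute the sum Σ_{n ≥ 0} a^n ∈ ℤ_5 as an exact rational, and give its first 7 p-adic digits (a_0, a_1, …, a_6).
Σ a^n = 1/(1 − a) = -1/10249;  first 7 digits = (1, 0, 0, 2, 1, 3, 4)

v_5(a) = 3 ≥ 1, so the series converges in ℤ_5 to 1/(1 − a) = 1/(1 − 10250) = -1/10249. Expand this rational in ℤ_5: compute digits iteratively via d_i = x_i mod 5, x_{i+1} = (x_i − d_i)/5. The first 7 digits are (1, 0, 0, 2, 1, 3, 4).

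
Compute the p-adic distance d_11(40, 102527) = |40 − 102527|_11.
d_11(40, 102527) = 1/14641

Step 1 — x − y = 40 − 102527 = -102487. Step 2 — v_11(-102487) = 4 (factor: -102487 = −(11^4 · 7); the sign does not affect v_p). Step 3 — |x − y|_11 = 11^{-4} = 1/14641.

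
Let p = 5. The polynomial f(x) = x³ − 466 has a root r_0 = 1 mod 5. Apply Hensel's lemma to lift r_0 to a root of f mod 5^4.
r_3 = 506 (mod 625)

Hensel: r_{i+1} = r_i − f(r_i)/f′(r_i) mod 5^{i+2}, where f′(x) = 3x². Iterate:
  r_0 = 1 (mod 5)
  r_1 = 6 (mod 25)
  r_2 = 6 (mod 125)
  r_3 = 506 (mod 625)
Final: r = 506 with f(r) ≡ 0 mod 5^4.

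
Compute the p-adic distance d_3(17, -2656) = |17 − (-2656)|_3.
d_3(17, -2656) = 1/243

Step 1 — x − y = 17 − (-2656) = 2673. Step 2 — v_3(2673) = 5 (factor: 2673 = (3^5 · 11); the sign does not affect v_p). Step 3 — |x − y|_3 = 3^{-5} = 1/243.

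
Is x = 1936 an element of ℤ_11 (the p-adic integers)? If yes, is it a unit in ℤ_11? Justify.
x ∈ ℤ_11 but not a unit; v_11(x) = 2 > 0

ℤ_11 = {x ∈ ℚ_11 : v_11(x) ≥ 0} and ℤ_11^× = {x ∈ ℤ_11 : v_11(x) = 0}. Here v_11(1936) = v_11(num) − v_11(den) = 2; compare against these criteria.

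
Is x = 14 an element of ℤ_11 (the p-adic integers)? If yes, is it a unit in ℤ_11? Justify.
x ∈ ℤ_11^× (unit); v_11(x) = 0

ℤ_11 = {x ∈ ℚ_11 : v_11(x) ≥ 0} and ℤ_11^× = {x ∈ ℤ_11 : v_11(x) = 0}. Here v_11(14) = v_11(num) − v_11(den) = 0; compare against these criteria.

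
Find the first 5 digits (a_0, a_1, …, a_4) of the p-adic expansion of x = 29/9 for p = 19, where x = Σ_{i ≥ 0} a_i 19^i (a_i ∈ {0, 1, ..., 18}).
(a_0, …, a_4) = (18, 14, 14, 14, 14)

v_19(29/9) = 0 (numerator and denominator both coprime to 19), so x ∈ ℤ_19^×. Compute digits iteratively via a_i = x_i mod 19, x_{i+1} = (x_i − a_i)/19, with x_0 = x:
  x_0 = 29/9;  a_0 = 18;  x_1 = (x_0 − 18)/19 = -7/9
  x_1 = -7/9;  a_1 = 14;  x_2 = (x_1 − 14)/19 = -7/9
  x_2 = -7/9;  a_2 = 14;  x_3 = (x_2 − 14)/19 = -7/9
  x_3 = -7/9;  a_3 = 14;  x_4 = (x_3 − 14)/19 = -7/9
  x_4 = -7/9;  a_4 = 14;  x_5 = (x_4 − 14)/19 = -7/9
Digits: (18, 14, 14, 14, 14).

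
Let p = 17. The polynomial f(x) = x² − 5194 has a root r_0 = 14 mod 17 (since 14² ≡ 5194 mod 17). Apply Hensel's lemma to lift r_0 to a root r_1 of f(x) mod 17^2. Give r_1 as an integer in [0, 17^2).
r_1 = 48 (mod 289)

Hensel's recurrence: r_{i+1} = r_i − f(r_i)·(f′(r_i))^{-1} mod 17^{i+2}, with f′(x) = 2x. Iterate:
  r_0 = 14 (mod 17)
  r_1 = 48 (mod 289)
Final: r_1 = 48, and one checks f(r_1) ≡ 0 mod 17^2.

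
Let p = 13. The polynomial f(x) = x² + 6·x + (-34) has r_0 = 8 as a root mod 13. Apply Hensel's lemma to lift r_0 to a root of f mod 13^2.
r_1 = 112 (mod 169)

Hensel: r_{i+1} = r_i − f(r_i)·(f′(r_i))^{-1} mod 13^{i+2}, f′(x) = 2x + 6. Iterate:
  r_0 = 8 (mod 13)
  r_1 = 112 (mod 169)
Final: r = 112 satisfies f(r) ≡ 0 mod 13^2.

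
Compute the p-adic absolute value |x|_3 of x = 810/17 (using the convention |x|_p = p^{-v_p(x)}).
|810/17|_3 = 1/81

Step 1 — compute v_3(x) by factoring powers of 3 out of the numerator and denominator: v_3(810/17) = 4. Step 2 — apply |x|_p = p^{-v_p(x)} = 3^{-4} = 1/81.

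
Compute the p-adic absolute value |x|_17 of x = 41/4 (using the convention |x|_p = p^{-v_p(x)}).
|41/4|_17 = 1

Step 1 — compute v_17(x) by factoring powers of 17 out of the numerator and denominator: v_17(41/4) = 0. Step 2 — apply |x|_p = p^{-v_p(x)} = 17^{0} = 1.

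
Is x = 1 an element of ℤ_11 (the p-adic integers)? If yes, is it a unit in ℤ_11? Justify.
x ∈ ℤ_11^× (unit); v_11(x) = 0

ℤ_11 = {x ∈ ℚ_11 : v_11(x) ≥ 0} and ℤ_11^× = {x ∈ ℤ_11 : v_11(x) = 0}. Here v_11(1) = v_11(num) − v_11(den) = 0; compare against these criteria.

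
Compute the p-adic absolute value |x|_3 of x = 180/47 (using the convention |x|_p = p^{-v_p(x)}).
|180/47|_3 = 1/9

Step 1 — compute v_3(x) by factoring powers of 3 out of the numerator and denominator: v_3(180/47) = 2. Step 2 — apply |x|_p = p^{-v_p(x)} = 3^{-2} = 1/9.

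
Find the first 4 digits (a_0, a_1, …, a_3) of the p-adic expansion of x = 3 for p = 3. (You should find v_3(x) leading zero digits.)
(a_0, …, a_3) = (0, 1, 0, 0)

v_3(3) = 1, so a_0 = ... = a_0 = 0. Factor out: x = 3^1 · u with u = 1 a unit in ℤ_3. Expand u iteratively via a_{v+i} = u_i mod 3, u_{i+1} = (u_i − a_{v+i})/3:
  u_0 = 1;  a_1 = 1;  u_1 = (u_0 − 1)/3 = 0
  u_1 = 0;  a_2 = 0;  u_2 = (u_1 − 0)/3 = 0
  u_2 = 0;  a_3 = 0;  u_3 = (u_2 − 0)/3 = 0
Digits: (0, 1, 0, 0).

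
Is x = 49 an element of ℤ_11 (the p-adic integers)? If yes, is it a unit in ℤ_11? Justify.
x ∈ ℤ_11^× (unit); v_11(x) = 0

ℤ_11 = {x ∈ ℚ_11 : v_11(x) ≥ 0} and ℤ_11^× = {x ∈ ℤ_11 : v_11(x) = 0}. Here v_11(49) = v_11(num) − v_11(den) = 0; compare against these criteria.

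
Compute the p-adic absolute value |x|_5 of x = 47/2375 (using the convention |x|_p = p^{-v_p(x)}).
|47/2375|_5 = 125

Step 1 — compute v_5(x) by factoring powers of 5 out of the numerator and denominator: v_5(47/2375) = -3. Step 2 — apply |x|_p = p^{-v_p(x)} = 5^{3} = 125.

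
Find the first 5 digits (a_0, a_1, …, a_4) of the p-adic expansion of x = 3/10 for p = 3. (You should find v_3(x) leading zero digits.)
(a_0, …, a_4) = (0, 1, 0, 2, 2)

v_3(3/10) = 1, so a_0 = ... = a_0 = 0. Factor out: x = 3^1 · u with u = 1/10 a unit in ℤ_3. Expand u iteratively via a_{v+i} = u_i mod 3, u_{i+1} = (u_i − a_{v+i})/3:
  u_0 = 1/10;  a_1 = 1;  u_1 = (u_0 − 1)/3 = -3/10
  u_1 = -3/10;  a_2 = 0;  u_2 = (u_1 − 0)/3 = -1/10
  u_2 = -1/10;  a_3 = 2;  u_3 = (u_2 − 2)/3 = -7/10
  u_3 = -7/10;  a_4 = 2;  u_4 = (u_3 − 2)/3 = -9/10
Digits: (0, 1, 0, 2, 2).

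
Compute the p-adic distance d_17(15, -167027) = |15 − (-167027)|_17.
d_17(15, -167027) = 1/83521

Step 1 — x − y = 15 − (-167027) = 167042. Step 2 — v_17(167042) = 4 (factor: 167042 = (17^4 · 2); the sign does not affect v_p). Step 3 — |x − y|_17 = 17^{-4} = 1/83521.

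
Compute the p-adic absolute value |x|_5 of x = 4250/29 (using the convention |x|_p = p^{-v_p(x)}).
|4250/29|_5 = 1/125

Step 1 — compute v_5(x) by factoring powers of 5 out of the numerator and denominator: v_5(4250/29) = 3. Step 2 — apply |x|_p = p^{-v_p(x)} = 5^{-3} = 1/125.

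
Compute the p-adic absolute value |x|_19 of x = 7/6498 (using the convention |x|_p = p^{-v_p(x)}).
|7/6498|_19 = 361

Step 1 — compute v_19(x) by factoring powers of 19 out of the numerator and denominator: v_19(7/6498) = -2. Step 2 — apply |x|_p = p^{-v_p(x)} = 19^{2} = 361.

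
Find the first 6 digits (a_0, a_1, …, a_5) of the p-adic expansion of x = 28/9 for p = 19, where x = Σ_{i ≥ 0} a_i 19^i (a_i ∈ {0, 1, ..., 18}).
(a_0, …, a_5) = (1, 17, 16, 16, 16, 16)

v_19(28/9) = 0 (numerator and denominator both coprime to 19), so x ∈ ℤ_19^×. Compute digits iteratively via a_i = x_i mod 19, x_{i+1} = (x_i − a_i)/19, with x_0 = x:
  x_0 = 28/9;  a_0 = 1;  x_1 = (x_0 − 1)/19 = 1/9
  x_1 = 1/9;  a_1 = 17;  x_2 = (x_1 − 17)/19 = -8/9
  x_2 = -8/9;  a_2 = 16;  x_3 = (x_2 − 16)/19 = -8/9
  x_3 = -8/9;  a_3 = 16;  x_4 = (x_3 − 16)/19 = -8/9
  x_4 = -8/9;  a_4 = 16;  x_5 = (x_4 − 16)/19 = -8/9
  x_5 = -8/9;  a_5 = 16;  x_6 = (x_5 − 16)/19 = -8/9
Digits: (1, 17, 16, 16, 16, 16).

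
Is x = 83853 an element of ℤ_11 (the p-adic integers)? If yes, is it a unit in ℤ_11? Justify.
x ∈ ℤ_11 but not a unit; v_11(x) = 3 > 0

ℤ_11 = {x ∈ ℚ_11 : v_11(x) ≥ 0} and ℤ_11^× = {x ∈ ℤ_11 : v_11(x) = 0}. Here v_11(83853) = v_11(num) − v_11(den) = 3; compare against these criteria.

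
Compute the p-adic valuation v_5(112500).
v_5(112500) = 5

v_5(n) is the largest exponent k such that 5^k divides n. Factor out: 112500 = 5^5 · 36. (Sign doesn't affect v_p.) So v_5(112500) = 5.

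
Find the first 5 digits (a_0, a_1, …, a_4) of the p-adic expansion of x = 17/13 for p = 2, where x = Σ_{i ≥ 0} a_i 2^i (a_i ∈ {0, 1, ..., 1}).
(a_0, …, a_4) = (1, 0, 1, 0, 1)

v_2(17/13) = 0 (numerator and denominator both coprime to 2), so x ∈ ℤ_2^×. Compute digits iteratively via a_i = x_i mod 2, x_{i+1} = (x_i − a_i)/2, with x_0 = x:
  x_0 = 17/13;  a_0 = 1;  x_1 = (x_0 − 1)/2 = 2/13
  x_1 = 2/13;  a_1 = 0;  x_2 = (x_1 − 0)/2 = 1/13
  x_2 = 1/13;  a_2 = 1;  x_3 = (x_2 − 1)/2 = -6/13
  x_3 = -6/13;  a_3 = 0;  x_4 = (x_3 − 0)/2 = -3/13
  x_4 = -3/13;  a_4 = 1;  x_5 = (x_4 − 1)/2 = -8/13
Digits: (1, 0, 1, 0, 1).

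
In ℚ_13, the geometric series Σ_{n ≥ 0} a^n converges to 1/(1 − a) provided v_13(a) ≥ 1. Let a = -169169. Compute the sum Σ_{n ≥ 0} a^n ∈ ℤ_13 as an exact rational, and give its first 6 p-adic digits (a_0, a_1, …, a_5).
Σ a^n = 1/(1 − a) = 1/169170;  first 6 digits = (1, 0, 0, 1, 7, 12)

v_13(a) = 3 ≥ 1, so the series converges in ℤ_13 to 1/(1 − a) = 1/(1 − (-169169)) = 1/169170. Expand this rational in ℤ_13: compute digits iteratively via d_i = x_i mod 13, x_{i+1} = (x_i − d_i)/13. The first 6 digits are (1, 0, 0, 1, 7, 12).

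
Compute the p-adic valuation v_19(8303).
v_19(8303) = 2

v_19(n) is the largest exponent k such that 19^k divides n. Factor out: 8303 = 19^2 · 23. (Sign doesn't affect v_p.) So v_19(8303) = 2.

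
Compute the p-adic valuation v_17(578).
v_17(578) = 2

v_17(n) is the largest exponent k such that 17^k divides n. Factor out: 578 = 17^2 · 2. (Sign doesn't affect v_p.) So v_17(578) = 2.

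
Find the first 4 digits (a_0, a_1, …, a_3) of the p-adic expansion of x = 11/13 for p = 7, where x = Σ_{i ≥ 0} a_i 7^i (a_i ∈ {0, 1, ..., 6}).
(a_0, …, a_3) = (3, 4, 1, 3)

v_7(11/13) = 0 (numerator and denominator both coprime to 7), so x ∈ ℤ_7^×. Compute digits iteratively via a_i = x_i mod 7, x_{i+1} = (x_i − a_i)/7, with x_0 = x:
  x_0 = 11/13;  a_0 = 3;  x_1 = (x_0 − 3)/7 = -4/13
  x_1 = -4/13;  a_1 = 4;  x_2 = (x_1 − 4)/7 = -8/13
  x_2 = -8/13;  a_2 = 1;  x_3 = (x_2 − 1)/7 = -3/13
  x_3 = -3/13;  a_3 = 3;  x_4 = (x_3 − 3)/7 = -6/13
Digits: (3, 4, 1, 3).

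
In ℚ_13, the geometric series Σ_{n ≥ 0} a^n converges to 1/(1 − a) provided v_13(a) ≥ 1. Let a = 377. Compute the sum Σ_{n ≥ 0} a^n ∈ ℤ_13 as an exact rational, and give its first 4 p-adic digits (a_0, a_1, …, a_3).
Σ a^n = 1/(1 − a) = -1/376;  first 4 digits = (1, 3, 11, 0)

v_13(a) = 1 ≥ 1, so the series converges in ℤ_13 to 1/(1 − a) = 1/(1 − 377) = -1/376. Expand this rational in ℤ_13: compute digits iteratively via d_i = x_i mod 13, x_{i+1} = (x_i − d_i)/13. The first 4 digits are (1, 3, 11, 0).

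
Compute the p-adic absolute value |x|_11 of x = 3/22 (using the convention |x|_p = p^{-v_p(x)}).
|3/22|_11 = 11

Step 1 — compute v_11(x) by factoring powers of 11 out of the numerator and denominator: v_11(3/22) = -1. Step 2 — apply |x|_p = p^{-v_p(x)} = 11^{1} = 11.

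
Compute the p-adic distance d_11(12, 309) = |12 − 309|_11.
d_11(12, 309) = 1/11

Step 1 — x − y = 12 − 309 = -297. Step 2 — v_11(-297) = 1 (factor: -297 = −(11^1 · 27); the sign does not affect v_p). Step 3 — |x − y|_11 = 11^{-1} = 1/11.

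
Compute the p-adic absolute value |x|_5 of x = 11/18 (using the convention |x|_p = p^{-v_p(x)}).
|11/18|_5 = 1

Step 1 — compute v_5(x) by factoring powers of 5 out of the numerator and denominator: v_5(11/18) = 0. Step 2 — apply |x|_p = p^{-v_p(x)} = 5^{0} = 1.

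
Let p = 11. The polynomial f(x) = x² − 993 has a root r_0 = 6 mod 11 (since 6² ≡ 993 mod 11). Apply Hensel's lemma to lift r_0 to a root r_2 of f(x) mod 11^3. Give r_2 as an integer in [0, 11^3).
r_2 = 963 (mod 1331)

Hensel's recurrence: r_{i+1} = r_i − f(r_i)·(f′(r_i))^{-1} mod 11^{i+2}, with f′(x) = 2x. Iterate:
  r_0 = 6 (mod 11)
  r_1 = 116 (mod 121)
  r_2 = 963 (mod 1331)
Final: r_2 = 963, and one checks f(r_2) ≡ 0 mod 11^3.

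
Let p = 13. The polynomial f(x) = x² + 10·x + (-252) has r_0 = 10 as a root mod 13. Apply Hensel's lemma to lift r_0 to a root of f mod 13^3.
r_2 = 1544 (mod 2197)

Hensel: r_{i+1} = r_i − f(r_i)·(f′(r_i))^{-1} mod 13^{i+2}, f′(x) = 2x + 10. Iterate:
  r_0 = 10 (mod 13)
  r_1 = 23 (mod 169)
  r_2 = 1544 (mod 2197)
Final: r = 1544 satisfies f(r) ≡ 0 mod 13^3.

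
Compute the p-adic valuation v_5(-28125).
v_5(-28125) = 5

v_5(n) is the largest exponent k such that 5^k divides n. Factor out: -28125 = -5^5 · 9. (Sign doesn't affect v_p.) So v_5(-28125) = 5.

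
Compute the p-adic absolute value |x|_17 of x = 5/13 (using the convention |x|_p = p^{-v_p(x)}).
|5/13|_17 = 1

Step 1 — compute v_17(x) by factoring powers of 17 out of the numerator and denominator: v_17(5/13) = 0. Step 2 — apply |x|_p = p^{-v_p(x)} = 17^{0} = 1.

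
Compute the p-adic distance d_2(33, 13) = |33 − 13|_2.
d_2(33, 13) = 1/4

Step 1 — x − y = 33 − 13 = 20. Step 2 — v_2(20) = 2 (factor: 20 = (2^2 · 5); the sign does not affect v_p). Step 3 — |x − y|_2 = 2^{-2} = 1/4.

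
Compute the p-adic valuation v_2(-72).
v_2(-72) = 3

v_2(n) is the largest exponent k such that 2^k divides n. Factor out: -72 = -2^3 · 9. (Sign doesn't affect v_p.) So v_2(-72) = 3.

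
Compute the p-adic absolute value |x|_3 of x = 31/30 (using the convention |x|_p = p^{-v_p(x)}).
|31/30|_3 = 3

Step 1 — compute v_3(x) by factoring powers of 3 out of the numerator and denominator: v_3(31/30) = -1. Step 2 — apply |x|_p = p^{-v_p(x)} = 3^{1} = 3.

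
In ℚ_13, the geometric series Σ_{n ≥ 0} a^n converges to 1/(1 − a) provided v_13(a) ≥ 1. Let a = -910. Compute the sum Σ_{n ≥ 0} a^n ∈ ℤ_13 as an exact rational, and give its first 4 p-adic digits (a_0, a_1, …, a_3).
Σ a^n = 1/(1 − a) = 1/911;  first 4 digits = (1, 8, 6, 4)

v_13(a) = 1 ≥ 1, so the series converges in ℤ_13 to 1/(1 − a) = 1/(1 − (-910)) = 1/911. Expand this rational in ℤ_13: compute digits iteratively via d_i = x_i mod 13, x_{i+1} = (x_i − d_i)/13. The first 4 digits are (1, 8, 6, 4).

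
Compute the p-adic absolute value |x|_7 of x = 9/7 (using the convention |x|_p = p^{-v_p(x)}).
|9/7|_7 = 7

Step 1 — compute v_7(x) by factoring powers of 7 out of the numerator and denominator: v_7(9/7) = -1. Step 2 — apply |x|_p = p^{-v_p(x)} = 7^{1} = 7.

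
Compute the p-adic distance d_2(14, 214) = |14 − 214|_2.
d_2(14, 214) = 1/8

Step 1 — x − y = 14 − 214 = -200. Step 2 — v_2(-200) = 3 (factor: -200 = −(2^3 · 25); the sign does not affect v_p). Step 3 — |x − y|_2 = 2^{-3} = 1/8.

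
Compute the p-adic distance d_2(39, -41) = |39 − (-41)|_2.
d_2(39, -41) = 1/16

Step 1 — x − y = 39 − (-41) = 80. Step 2 — v_2(80) = 4 (factor: 80 = (2^4 · 5); the sign does not affect v_p). Step 3 — |x − y|_2 = 2^{-4} = 1/16.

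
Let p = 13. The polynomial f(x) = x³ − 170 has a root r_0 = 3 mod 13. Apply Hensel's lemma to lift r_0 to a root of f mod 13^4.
r_3 = 10117 (mod 28561)

Hensel: r_{i+1} = r_i − f(r_i)/f′(r_i) mod 13^{i+2}, where f′(x) = 3x². Iterate:
  r_0 = 3 (mod 13)
  r_1 = 146 (mod 169)
  r_2 = 1329 (mod 2197)
  r_3 = 10117 (mod 28561)
Final: r = 10117 with f(r) ≡ 0 mod 13^4.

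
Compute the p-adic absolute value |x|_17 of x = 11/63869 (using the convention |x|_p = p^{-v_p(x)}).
|11/63869|_17 = 4913

Step 1 — compute v_17(x) by factoring powers of 17 out of the numerator and denominator: v_17(11/63869) = -3. Step 2 — apply |x|_p = p^{-v_p(x)} = 17^{3} = 4913.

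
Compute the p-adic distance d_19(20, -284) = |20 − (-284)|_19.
d_19(20, -284) = 1/19

Step 1 — x − y = 20 − (-284) = 304. Step 2 — v_19(304) = 1 (factor: 304 = (19^1 · 16); the sign does not affect v_p). Step 3 — |x − y|_19 = 19^{-1} = 1/19.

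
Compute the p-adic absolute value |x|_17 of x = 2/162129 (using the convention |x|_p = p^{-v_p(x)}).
|2/162129|_17 = 4913

Step 1 — compute v_17(x) by factoring powers of 17 out of the numerator and denominator: v_17(2/162129) = -3. Step 2 — apply |x|_p = p^{-v_p(x)} = 17^{3} = 4913.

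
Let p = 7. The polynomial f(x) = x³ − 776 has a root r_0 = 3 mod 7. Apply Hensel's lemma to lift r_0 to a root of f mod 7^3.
r_2 = 283 (mod 343)

Hensel: r_{i+1} = r_i − f(r_i)/f′(r_i) mod 7^{i+2}, where f′(x) = 3x². Iterate:
  r_0 = 3 (mod 7)
  r_1 = 38 (mod 49)
  r_2 = 283 (mod 343)
Final: r = 283 with f(r) ≡ 0 mod 7^3.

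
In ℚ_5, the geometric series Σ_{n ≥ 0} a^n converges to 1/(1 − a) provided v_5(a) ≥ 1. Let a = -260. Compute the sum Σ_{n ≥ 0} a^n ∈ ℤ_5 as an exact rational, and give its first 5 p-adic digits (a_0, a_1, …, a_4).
Σ a^n = 1/(1 − a) = 1/261;  first 5 digits = (1, 3, 3, 0, 2)

v_5(a) = 1 ≥ 1, so the series converges in ℤ_5 to 1/(1 − a) = 1/(1 − (-260)) = 1/261. Expand this rational in ℤ_5: compute digits iteratively via d_i = x_i mod 5, x_{i+1} = (x_i − d_i)/5. The first 5 digits are (1, 3, 3, 0, 2).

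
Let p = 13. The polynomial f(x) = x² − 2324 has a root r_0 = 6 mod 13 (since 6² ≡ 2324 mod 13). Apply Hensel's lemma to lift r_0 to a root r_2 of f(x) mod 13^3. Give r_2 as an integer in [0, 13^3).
r_2 = 422 (mod 2197)

Hensel's recurrence: r_{i+1} = r_i − f(r_i)·(f′(r_i))^{-1} mod 13^{i+2}, with f′(x) = 2x. Iterate:
  r_0 = 6 (mod 13)
  r_1 = 84 (mod 169)
  r_2 = 422 (mod 2197)
Final: r_2 = 422, and one checks f(r_2) ≡ 0 mod 13^3.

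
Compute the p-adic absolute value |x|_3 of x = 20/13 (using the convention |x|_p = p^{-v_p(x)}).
|20/13|_3 = 1

Step 1 — compute v_3(x) by factoring powers of 3 out of the numerator and denominator: v_3(20/13) = 0. Step 2 — apply |x|_p = p^{-v_p(x)} = 3^{0} = 1.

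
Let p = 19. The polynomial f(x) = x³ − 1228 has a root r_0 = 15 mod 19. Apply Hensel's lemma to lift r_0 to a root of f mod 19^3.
r_2 = 6551 (mod 6859)

Hensel: r_{i+1} = r_i − f(r_i)/f′(r_i) mod 19^{i+2}, where f′(x) = 3x². Iterate:
  r_0 = 15 (mod 19)
  r_1 = 53 (mod 361)
  r_2 = 6551 (mod 6859)
Final: r = 6551 with f(r) ≡ 0 mod 19^3.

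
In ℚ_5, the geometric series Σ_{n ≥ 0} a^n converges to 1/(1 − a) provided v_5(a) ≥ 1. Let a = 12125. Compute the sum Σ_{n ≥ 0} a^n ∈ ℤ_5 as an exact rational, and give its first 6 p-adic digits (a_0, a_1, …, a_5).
Σ a^n = 1/(1 − a) = -1/12124;  first 6 digits = (1, 0, 0, 2, 4, 3)

v_5(a) = 3 ≥ 1, so the series converges in ℤ_5 to 1/(1 − a) = 1/(1 − 12125) = -1/12124. Expand this rational in ℤ_5: compute digits iteratively via d_i = x_i mod 5, x_{i+1} = (x_i − d_i)/5. The first 6 digits are (1, 0, 0, 2, 4, 3).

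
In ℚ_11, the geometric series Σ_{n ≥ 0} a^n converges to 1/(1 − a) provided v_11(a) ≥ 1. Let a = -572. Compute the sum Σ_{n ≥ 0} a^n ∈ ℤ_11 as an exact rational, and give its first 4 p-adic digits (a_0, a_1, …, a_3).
Σ a^n = 1/(1 − a) = 1/573;  first 4 digits = (1, 3, 4, 8)

v_11(a) = 1 ≥ 1, so the series converges in ℤ_11 to 1/(1 − a) = 1/(1 − (-572)) = 1/573. Expand this rational in ℤ_11: compute digits iteratively via d_i = x_i mod 11, x_{i+1} = (x_i − d_i)/11. The first 4 digits are (1, 3, 4, 8).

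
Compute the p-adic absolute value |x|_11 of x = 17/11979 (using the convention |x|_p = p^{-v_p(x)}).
|17/11979|_11 = 1331

Step 1 — compute v_11(x) by factoring powers of 11 out of the numerator and denominator: v_11(17/11979) = -3. Step 2 — apply |x|_p = p^{-v_p(x)} = 11^{3} = 1331.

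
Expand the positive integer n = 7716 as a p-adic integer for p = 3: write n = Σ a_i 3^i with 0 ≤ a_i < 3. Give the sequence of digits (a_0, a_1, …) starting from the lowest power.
(a_0, a_1, …) = (0, 1, 2, 0, 2, 1, 1, 0, 1)

Repeated division by 3 gives the digits low-to-high: 7716 = 1·3^1 + 2·3^2 + 2·3^4 + 1·3^5 + 1·3^6 + 1·3^8. Digit sequence: (0, 1, 2, 0, 2, 1, 1, 0, 1).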